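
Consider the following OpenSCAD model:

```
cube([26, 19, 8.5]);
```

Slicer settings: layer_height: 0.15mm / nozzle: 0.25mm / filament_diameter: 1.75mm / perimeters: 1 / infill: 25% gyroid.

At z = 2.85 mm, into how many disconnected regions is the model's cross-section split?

At z = 2.85 mm: the cube is present — its section is the full 26×19 rectangle. The result has 1 disconnected region.

1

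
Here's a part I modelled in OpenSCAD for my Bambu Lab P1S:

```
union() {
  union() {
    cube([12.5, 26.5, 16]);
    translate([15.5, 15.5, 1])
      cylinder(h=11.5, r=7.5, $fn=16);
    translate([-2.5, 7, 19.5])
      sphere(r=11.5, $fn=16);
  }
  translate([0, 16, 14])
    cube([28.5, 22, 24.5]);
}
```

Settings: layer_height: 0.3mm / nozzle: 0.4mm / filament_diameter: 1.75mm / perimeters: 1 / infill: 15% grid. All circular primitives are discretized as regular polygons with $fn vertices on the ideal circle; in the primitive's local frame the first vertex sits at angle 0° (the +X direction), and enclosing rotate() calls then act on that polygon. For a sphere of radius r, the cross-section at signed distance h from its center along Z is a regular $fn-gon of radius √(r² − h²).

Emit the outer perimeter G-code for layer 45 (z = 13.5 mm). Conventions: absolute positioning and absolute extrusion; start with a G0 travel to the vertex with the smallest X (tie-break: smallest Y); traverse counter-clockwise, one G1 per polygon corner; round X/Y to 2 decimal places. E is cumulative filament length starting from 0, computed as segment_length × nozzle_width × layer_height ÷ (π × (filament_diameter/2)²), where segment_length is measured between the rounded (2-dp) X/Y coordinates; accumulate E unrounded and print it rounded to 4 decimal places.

At z = 13.5 mm: the cube (footprint 12.5×26.5) is included at this height; the cylinder at (15.5, 15.5) is not intersected at this z (z outside [1, 12.5]); the r=11.5 sphere at (-2.5, 7) slices to a regular 16-gon of circumradius 9.811 (√(r²−h²) with h=6 from center); Taking the union: the regions partially overlap (shared area 93.59 mm²), so overlapping operands fuse into one piece — 1 connected region; the cube at (0, 16) does not reach this height (z outside [14, 38.5]); Combining (union): only that combined region is present, so the union is just that shape — 1 connected region. The outline is a single polygon with 15 vertices. Extrusion per mm of travel: 0.4 × 0.3 / (π × 0.875²) = 0.049890. Accumulating E over each segment gives final E = 4.8920.

G0 X-12.31 Y7.00 Z13.50
G1 X-11.56 Y3.25 E0.1908
G1 X-9.44 Y0.06 E0.3819
G1 X-6.25 Y-2.06 E0.5730
G1 X-2.50 Y-2.81 E0.7638
G1 X1.25 Y-2.06 E0.9546
G1 X4.34 Y0.00 E1.1398
G1 X12.50 Y0.00 E1.5469
G1 X12.50 Y26.50 E2.8690
G1 X0.00 Y26.50 E3.4927
G1 X0.00 Y16.31 E4.0010
G1 X-2.50 Y16.81 E4.1282
G1 X-6.25 Y16.06 E4.3190
G1 X-9.44 Y13.94 E4.5101
G1 X-11.56 Y10.75 E4.7012
G1 X-12.31 Y7.00 E4.8920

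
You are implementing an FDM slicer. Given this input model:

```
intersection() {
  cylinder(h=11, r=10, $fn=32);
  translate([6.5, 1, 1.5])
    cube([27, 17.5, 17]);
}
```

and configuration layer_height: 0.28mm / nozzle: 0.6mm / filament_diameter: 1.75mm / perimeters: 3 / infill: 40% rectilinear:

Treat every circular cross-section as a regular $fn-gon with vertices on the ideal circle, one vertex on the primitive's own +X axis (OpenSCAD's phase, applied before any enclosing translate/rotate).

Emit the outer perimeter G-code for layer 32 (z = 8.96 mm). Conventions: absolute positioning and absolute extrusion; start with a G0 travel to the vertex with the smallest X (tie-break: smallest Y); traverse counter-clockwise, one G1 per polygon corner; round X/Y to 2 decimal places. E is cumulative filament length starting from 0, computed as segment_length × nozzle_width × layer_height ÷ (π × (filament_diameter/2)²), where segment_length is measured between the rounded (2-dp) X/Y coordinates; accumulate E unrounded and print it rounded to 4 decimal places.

G0 X6.50 Y1.00 Z8.96
G1 X9.90 Y1.00 E0.2375
G1 X9.81 Y1.95 E0.3041
G1 X9.24 Y3.83 E0.4413
G1 X8.31 Y5.56 E0.5785
G1 X7.07 Y7.07 E0.7150
G1 X6.50 Y7.54 E0.7666
G1 X6.50 Y1.00 E1.2234

At z = 8.96 mm: the r=10 cylinder gives a regular 32-gon of circumradius 10 (constant along its height); the cube at (6.5, 1) (footprint 27×17.5) is included at this height; Taking the intersection: the 27×17.5 cube at (6.5, 1) partially overlaps the r=10 cylinder; clipping to the common part keeps 14.74 mm² — 1 connected region. The outline is a single polygon with 7 vertices. Extrusion per mm of travel: 0.6 × 0.28 / (π × 0.875²) = 0.069846. Accumulating E over each segment gives final E = 1.2234.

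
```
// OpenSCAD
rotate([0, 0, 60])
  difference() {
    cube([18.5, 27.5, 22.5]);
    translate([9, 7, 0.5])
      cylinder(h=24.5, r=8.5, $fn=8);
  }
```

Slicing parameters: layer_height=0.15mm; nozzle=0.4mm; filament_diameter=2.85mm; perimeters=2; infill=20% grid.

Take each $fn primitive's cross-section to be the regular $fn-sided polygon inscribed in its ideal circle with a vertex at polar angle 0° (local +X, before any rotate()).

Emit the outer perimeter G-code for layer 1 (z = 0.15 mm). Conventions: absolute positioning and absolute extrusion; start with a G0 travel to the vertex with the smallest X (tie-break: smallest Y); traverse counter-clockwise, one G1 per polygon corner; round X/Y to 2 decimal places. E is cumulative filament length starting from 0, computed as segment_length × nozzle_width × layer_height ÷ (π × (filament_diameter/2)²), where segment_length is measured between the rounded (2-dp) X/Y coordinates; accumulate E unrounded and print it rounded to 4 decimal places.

At z = 0.15 mm: the cube (footprint 18.5×27.5) is included at this height; the cylinder at (9, 7) is not intersected at this z (z outside [0.5, 25]); Subtracting the remaining from the first: none of the subtracted shapes is present at this height, so the 18.5×27.5 cube is unchanged — 1 connected region; (rotated 60° about Z; rotation is an isometry so areas/perimeters/island counts are preserved). The outline is a single polygon with 4 vertices. Extrusion per mm of travel: 0.4 × 0.15 / (π × 1.425²) = 0.009405. Accumulating E over each segment gives final E = 0.8653.

G0 X-23.82 Y13.75 Z0.15
G1 X0.00 Y0.00 E0.2587
G1 X9.25 Y16.02 E0.4327
G1 X-14.57 Y29.77 E0.6913
G1 X-23.82 Y13.75 E0.8653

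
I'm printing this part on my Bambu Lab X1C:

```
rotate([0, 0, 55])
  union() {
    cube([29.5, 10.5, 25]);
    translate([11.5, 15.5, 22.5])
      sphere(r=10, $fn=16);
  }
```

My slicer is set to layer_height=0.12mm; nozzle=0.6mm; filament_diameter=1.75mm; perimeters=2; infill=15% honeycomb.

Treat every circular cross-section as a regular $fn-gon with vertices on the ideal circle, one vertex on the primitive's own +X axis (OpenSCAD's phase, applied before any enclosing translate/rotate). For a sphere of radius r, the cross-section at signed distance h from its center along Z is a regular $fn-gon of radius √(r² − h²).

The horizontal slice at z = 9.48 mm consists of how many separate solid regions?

1

At z = 9.48 mm: the cube (footprint 29.5×10.5) is included at this height; the sphere at (11.5, 15.5) is not intersected at this z (|z−center|=13.020 > r=10); Taking the union: only the 29.5×10.5 cube is present, so the union is just that shape — 1 connected region; (rotated 55° about Z; rotation is an isometry so areas/perimeters/island counts are preserved). The result has 1 disconnected region.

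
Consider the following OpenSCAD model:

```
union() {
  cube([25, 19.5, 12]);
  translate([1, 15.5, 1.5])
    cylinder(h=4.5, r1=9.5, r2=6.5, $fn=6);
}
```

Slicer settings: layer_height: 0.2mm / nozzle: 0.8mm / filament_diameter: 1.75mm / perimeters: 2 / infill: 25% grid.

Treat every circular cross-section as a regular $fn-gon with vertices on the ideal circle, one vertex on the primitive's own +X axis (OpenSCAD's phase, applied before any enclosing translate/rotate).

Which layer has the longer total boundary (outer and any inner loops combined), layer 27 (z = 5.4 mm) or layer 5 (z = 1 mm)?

layer 27 (z = 5.4 mm)

Layer 27 (z = 5.4): the 25×19.5 cube contributes its full rectangle (perimeter 89.00 mm); the cone at (1, 15.5) contributes a regular 6-gon of circumradius 6.900 (interpolated between r1=9.5 and r2=6.5 at t=0.867) (perimeter = 2·6·6.900·sin(180°/6) = 41.40 mm); Taking the union: the regions partially overlap (shared area 63.88 mm²), so the edge portions inside another operand are dropped and the merged outline is re-measured after clipping — boundary = 98.87 mm. So its perimeter = 98.87 mm. Layer 5 (z = 1): the cube (footprint 25×19.5) is included at this height (perimeter 89.00 mm); the cone at (1, 15.5) does not reach this height (z outside [1.5, 6]); Merging all regions: only the 25×19.5 cube is present, so the union is just that shape — boundary = 89.00 mm. So its perimeter = 89.00 mm. Layer 27 is larger (98.87 vs 89.00 mm).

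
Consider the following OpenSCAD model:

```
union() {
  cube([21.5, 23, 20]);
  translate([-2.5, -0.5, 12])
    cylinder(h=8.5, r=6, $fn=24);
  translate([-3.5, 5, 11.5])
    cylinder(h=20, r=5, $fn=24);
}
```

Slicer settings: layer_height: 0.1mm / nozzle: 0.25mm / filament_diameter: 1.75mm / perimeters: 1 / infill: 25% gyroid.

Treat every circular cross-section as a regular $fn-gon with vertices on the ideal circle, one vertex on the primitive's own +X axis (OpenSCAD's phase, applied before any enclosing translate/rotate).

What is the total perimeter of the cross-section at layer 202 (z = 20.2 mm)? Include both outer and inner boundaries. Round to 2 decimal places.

At z = 20.2 mm: the cube is not intersected at this z (z outside [0, 20]); the r=6 cylinder at (-2.5, -0.5) gives a regular 24-gon of circumradius 6 (constant along its height) (perimeter = 2·24·6.000·sin(180°/24) = 37.59 mm); the r=5 cylinder at (-3.5, 5) contributes a regular 24-gon of circumradius 5 (perimeter = 2·24·5.000·sin(180°/24) = 31.33 mm); Combining (union): the regions partially overlap (shared area 35.27 mm²), so the edge portions inside another operand are dropped and the merged outline is re-measured after clipping — boundary = 46.37 mm. Overall, the cross-section is a single solid region. Total boundary length (outer) = 46.37 mm.

46.37 mm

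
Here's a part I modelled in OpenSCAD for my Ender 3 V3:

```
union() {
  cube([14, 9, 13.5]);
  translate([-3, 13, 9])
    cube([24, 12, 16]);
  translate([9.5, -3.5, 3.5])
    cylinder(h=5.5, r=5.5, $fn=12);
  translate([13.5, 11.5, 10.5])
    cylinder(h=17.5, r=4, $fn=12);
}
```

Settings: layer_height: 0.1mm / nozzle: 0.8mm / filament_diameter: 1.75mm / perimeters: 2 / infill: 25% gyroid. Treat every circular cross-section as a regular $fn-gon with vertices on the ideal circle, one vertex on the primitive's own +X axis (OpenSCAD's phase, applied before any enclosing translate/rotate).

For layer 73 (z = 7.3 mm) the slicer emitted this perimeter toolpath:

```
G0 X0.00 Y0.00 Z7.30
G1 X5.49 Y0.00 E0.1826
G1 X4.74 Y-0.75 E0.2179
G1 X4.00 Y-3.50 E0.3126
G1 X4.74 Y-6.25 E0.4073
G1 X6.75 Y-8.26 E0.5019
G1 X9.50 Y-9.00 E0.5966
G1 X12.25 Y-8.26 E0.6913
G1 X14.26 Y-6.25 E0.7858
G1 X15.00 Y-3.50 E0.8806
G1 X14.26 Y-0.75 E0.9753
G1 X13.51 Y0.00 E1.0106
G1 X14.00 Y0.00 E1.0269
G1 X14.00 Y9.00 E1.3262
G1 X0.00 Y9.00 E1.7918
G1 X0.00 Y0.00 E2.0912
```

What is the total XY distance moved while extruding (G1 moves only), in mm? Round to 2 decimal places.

62.87 mm

Sum the Euclidean lengths of each G1 segment: total = 62.87 mm.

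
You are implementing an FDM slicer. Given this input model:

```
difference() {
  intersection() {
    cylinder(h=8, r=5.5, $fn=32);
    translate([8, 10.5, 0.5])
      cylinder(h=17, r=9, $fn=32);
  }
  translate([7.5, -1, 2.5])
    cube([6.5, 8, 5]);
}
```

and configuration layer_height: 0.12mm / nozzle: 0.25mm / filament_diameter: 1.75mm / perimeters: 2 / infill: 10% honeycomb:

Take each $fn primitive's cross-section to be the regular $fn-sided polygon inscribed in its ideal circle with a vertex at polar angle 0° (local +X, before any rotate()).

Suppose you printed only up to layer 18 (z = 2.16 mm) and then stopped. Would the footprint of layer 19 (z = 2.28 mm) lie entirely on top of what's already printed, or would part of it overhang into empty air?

Compare the two slices. At z = 2.16: the r=5.5 cylinder contributes a regular 32-gon of circumradius 5.5 (area = (32/2)·5.500²·sin(360°/32) = 94.42 mm²); the r=9 cylinder at (8, 10.5) contributes a regular 32-gon of circumradius 9 (area = (32/2)·9.000²·sin(360°/32) = 252.84 mm²); Keeping only the common overlap: the r=9 cylinder at (8, 10.5) partially overlaps the r=5.5 cylinder; clipping to the common part keeps 4.80 mm² — area = 4.80 mm²; the cube at (7.5, -1) is absent (z outside [2.5, 7.5]); After the difference (first − rest): none of the subtracted shapes is present at this height, so the result so far is unchanged — area = 4.80 mm². At z = 2.28: the cylinder: section is a regular 32-gon, circumradius r=5.5 (area = (32/2)·5.500²·sin(360°/32) = 94.42 mm²); the cylinder at (8, 10.5): section is a regular 32-gon, circumradius r=9 (area = (32/2)·9.000²·sin(360°/32) = 252.84 mm²); Keeping only the common overlap: the r=9 cylinder at (8, 10.5) partially overlaps the r=5.5 cylinder; clipping to the common part keeps 4.80 mm² — area = 4.80 mm²; the cube at (7.5, -1) is not intersected at this z (z outside [2.5, 7.5]); After the difference (first − rest): none of the subtracted shapes is present at this height, so that combined region is unchanged — area = 4.80 mm². Checking containment: the cross-section at z = 2.28 is a subset of the cross-section at z = 2.16.

entirely on top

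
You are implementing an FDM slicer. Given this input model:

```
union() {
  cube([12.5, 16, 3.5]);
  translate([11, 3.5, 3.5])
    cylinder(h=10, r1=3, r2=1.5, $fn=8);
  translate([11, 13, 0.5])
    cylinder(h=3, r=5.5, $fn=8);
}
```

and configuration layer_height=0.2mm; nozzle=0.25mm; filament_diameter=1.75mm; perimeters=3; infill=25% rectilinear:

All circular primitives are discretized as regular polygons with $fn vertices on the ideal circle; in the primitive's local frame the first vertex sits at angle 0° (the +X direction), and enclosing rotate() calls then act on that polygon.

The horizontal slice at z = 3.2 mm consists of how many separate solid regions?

1

At z = 3.2 mm: the cube is present — its section is the full 12.5×16 rectangle; the cone at (11, 3.5) is not intersected at this z (z outside [3.5, 13.5]); the r=5.5 cylinder at (11, 13) gives a regular 8-gon of circumradius 5.5 (constant along its height); Combining (union): the regions partially overlap (shared area 48.31 mm²), so overlapping operands fuse into one piece — 1 connected region. The result has 1 disconnected region.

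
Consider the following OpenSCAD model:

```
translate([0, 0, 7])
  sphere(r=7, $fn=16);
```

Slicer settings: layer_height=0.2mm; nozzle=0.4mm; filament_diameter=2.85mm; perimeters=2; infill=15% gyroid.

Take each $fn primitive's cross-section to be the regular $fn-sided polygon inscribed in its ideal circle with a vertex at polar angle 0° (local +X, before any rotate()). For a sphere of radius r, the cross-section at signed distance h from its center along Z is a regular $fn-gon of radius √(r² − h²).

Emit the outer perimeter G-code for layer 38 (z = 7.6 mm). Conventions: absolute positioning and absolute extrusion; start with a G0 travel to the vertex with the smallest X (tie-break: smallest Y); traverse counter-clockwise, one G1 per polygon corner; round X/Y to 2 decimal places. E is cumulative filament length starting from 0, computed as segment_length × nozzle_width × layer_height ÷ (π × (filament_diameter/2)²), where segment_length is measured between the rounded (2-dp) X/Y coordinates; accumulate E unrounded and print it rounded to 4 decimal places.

At z = 7.6 mm: the sphere: section is a regular 16-gon, circumradius = √(r²−h²) = √(7²−0.6²) = 6.974. The outline is a single polygon with 16 vertices. Extrusion per mm of travel: 0.4 × 0.2 / (π × 1.425²) = 0.012540. Accumulating E over each segment gives final E = 0.5458.

G0 X-6.97 Y0.00 Z7.60
G1 X-6.44 Y-2.67 E0.0341
G1 X-4.93 Y-4.93 E0.0682
G1 X-2.67 Y-6.44 E0.1023
G1 X0.00 Y-6.97 E0.1364
G1 X2.67 Y-6.44 E0.1706
G1 X4.93 Y-4.93 E0.2047
G1 X6.44 Y-2.67 E0.2387
G1 X6.97 Y0.00 E0.2729
G1 X6.44 Y2.67 E0.3070
G1 X4.93 Y4.93 E0.3411
G1 X2.67 Y6.44 E0.3752
G1 X0.00 Y6.97 E0.4093
G1 X-2.67 Y6.44 E0.4435
G1 X-4.93 Y4.93 E0.4775
G1 X-6.44 Y2.67 E0.5116
G1 X-6.97 Y0.00 E0.5458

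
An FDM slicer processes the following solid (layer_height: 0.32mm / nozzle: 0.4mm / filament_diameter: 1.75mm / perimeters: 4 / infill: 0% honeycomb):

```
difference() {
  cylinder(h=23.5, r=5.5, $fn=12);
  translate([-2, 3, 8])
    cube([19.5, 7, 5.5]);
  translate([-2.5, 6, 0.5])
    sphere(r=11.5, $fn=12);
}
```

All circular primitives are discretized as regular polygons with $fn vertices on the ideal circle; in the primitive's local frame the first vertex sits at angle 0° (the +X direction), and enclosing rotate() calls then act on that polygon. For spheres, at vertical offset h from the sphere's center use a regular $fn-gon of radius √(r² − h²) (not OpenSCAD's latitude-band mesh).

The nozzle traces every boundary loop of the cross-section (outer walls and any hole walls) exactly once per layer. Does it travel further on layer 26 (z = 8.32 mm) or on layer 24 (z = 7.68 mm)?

Layer 26 (z = 8.32): the cylinder: section is a regular 12-gon, circumradius r=5.5 (perimeter = 2·12·5.500·sin(180°/12) = 34.16 mm); the cube at (-2, 3) is present — its section is the full 19.5×7 rectangle (perimeter 53.00 mm); the r=11.5 sphere at (-2.5, 6) slices to a regular 12-gon of circumradius 8.432 (√(r²−h²) with h=7.82 from center) (perimeter = 2·12·8.432·sin(180°/12) = 52.38 mm); Taking the first minus the rest: starting from the r=5.5 cylinder, the 19.5×7 cube at (-2, 3) partially overlaps it — only the 11.88 mm² overlap (of its 136.50 mm²) is removed, clipping the outline; the r=11.5 sphere at (-2.5, 6) partially overlaps it — only the 45.47 mm² overlap (of its 213.29 mm²) is removed, clipping the outline — boundary = 29.31 mm. So its perimeter = 29.31 mm. Layer 24 (z = 7.68): the r=5.5 cylinder gives a regular 12-gon of circumradius 5.5 (constant along its height) (perimeter = 2·12·5.500·sin(180°/12) = 34.16 mm); the cube at (-2, 3) is not intersected at this z (z outside [8, 13.5]); the r=11.5 sphere at (-2.5, 6) slices to a regular 12-gon of circumradius 8.983 (√(r²−h²) with h=7.18 from center) (perimeter = 2·12·8.983·sin(180°/12) = 55.80 mm); Taking the first minus the rest: starting from the r=5.5 cylinder, the r=11.5 sphere at (-2.5, 6) partially overlaps it — only the 63.53 mm² overlap (of its 242.09 mm²) is removed, clipping the outline — boundary = 27.61 mm. So its perimeter = 27.61 mm. Layer 26 is larger (29.31 vs 27.61 mm).

layer 26 (z = 8.32 mm)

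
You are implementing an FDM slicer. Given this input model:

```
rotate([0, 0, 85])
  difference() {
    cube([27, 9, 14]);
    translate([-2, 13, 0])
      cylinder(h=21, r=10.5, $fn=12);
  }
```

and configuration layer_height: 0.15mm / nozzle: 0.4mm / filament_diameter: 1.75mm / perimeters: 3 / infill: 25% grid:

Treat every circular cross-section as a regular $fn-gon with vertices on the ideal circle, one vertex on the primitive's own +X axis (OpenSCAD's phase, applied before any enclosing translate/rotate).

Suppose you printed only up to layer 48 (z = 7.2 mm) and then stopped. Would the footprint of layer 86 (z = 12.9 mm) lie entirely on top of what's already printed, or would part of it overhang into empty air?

Compare the two slices. At z = 7.2: the cube (footprint 27×9) is included at this height (area 243.00 mm²); the r=10.5 cylinder at (-2, 13) contributes a regular 12-gon of circumradius 10.5 (area = (12/2)·10.500²·sin(360°/12) = 330.75 mm²); After the difference (first − rest): starting from the 27×9 cube (243.00 mm²), the r=10.5 cylinder at (-2, 13) partially overlaps it — only the 30.37 mm² overlap (of its 330.75 mm²) is removed, clipping the outline — area = 212.63 mm²; (rotated 85° about Z; rotation is an isometry so areas/perimeters/island counts are preserved). At z = 12.9: the 27×9 cube contributes its full rectangle (area 243.00 mm²); the r=10.5 cylinder at (-2, 13) contributes a regular 12-gon of circumradius 10.5 (area = (12/2)·10.500²·sin(360°/12) = 330.75 mm²); Subtracting the remaining from the first: starting from the 27×9 cube (243.00 mm²), the r=10.5 cylinder at (-2, 13) partially overlaps it — only the 30.37 mm² overlap (of its 330.75 mm²) is removed, clipping the outline — area = 212.63 mm²; (whole slice rotated 85° about Z — lengths, areas and connectivity unchanged). Checking containment: the cross-section at z = 12.9 is a subset of the cross-section at z = 7.2.

entirely on top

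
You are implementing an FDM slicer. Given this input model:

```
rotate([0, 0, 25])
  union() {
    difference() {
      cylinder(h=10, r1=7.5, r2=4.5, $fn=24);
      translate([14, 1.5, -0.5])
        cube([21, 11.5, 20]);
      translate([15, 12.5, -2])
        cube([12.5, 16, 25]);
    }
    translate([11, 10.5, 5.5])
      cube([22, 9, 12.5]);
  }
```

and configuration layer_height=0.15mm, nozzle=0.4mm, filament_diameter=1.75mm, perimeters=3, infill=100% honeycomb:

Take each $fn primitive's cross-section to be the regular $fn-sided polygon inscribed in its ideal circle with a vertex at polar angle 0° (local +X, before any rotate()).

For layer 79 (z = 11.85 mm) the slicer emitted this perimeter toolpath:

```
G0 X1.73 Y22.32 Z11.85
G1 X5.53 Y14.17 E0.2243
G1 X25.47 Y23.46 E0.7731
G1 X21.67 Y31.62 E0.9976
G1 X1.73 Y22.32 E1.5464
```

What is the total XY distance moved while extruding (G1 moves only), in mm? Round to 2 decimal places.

Sum the Euclidean lengths of each G1 segment: total = 61.99 mm.

61.99 mm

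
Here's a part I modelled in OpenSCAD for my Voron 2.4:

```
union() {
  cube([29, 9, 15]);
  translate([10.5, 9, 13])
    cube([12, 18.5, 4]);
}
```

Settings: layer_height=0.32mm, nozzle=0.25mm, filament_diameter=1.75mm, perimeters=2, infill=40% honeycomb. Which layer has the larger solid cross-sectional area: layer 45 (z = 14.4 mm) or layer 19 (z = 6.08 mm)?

layer 45 (z = 14.4 mm)

Layer 45 (z = 14.4): the cube is present — its section is the full 29×9 rectangle (area 261.00 mm²); the 12×18.5 cube at (10.5, 9) contributes its full rectangle (area 222.00 mm²); Taking the union: the 2 present regions share edge segments without overlapping in area, so areas simply add but the touching pieces fuse into one outline (the shared edge portions become interior and drop out of the boundary) — area = 483.00 mm². So its area = 483.00 mm². Layer 19 (z = 6.08): the 29×9 cube contributes its full rectangle (area 261.00 mm²); the cube at (10.5, 9) is absent (z outside [13, 17]); Combining (union): only the 29×9 cube is present, so the union is just that shape — area = 261.00 mm². So its area = 261.00 mm². Layer 45 is larger (483.00 vs 261.00 mm²).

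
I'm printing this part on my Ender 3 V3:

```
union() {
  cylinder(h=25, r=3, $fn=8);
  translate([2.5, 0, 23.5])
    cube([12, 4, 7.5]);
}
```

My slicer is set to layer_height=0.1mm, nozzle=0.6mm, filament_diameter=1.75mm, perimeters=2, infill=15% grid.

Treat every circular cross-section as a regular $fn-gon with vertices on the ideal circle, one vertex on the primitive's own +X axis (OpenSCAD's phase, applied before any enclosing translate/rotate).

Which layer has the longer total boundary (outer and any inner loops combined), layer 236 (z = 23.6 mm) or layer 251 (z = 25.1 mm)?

layer 236 (z = 23.6 mm)

Layer 236 (z = 23.6): the cylinder: section is a regular 8-gon, circumradius r=3 (perimeter = 2·8·3.000·sin(180°/8) = 18.37 mm); the cube at (2.5, 0) (footprint 12×4) is included at this height (perimeter 32.00 mm); Combining (union): the regions partially overlap (shared area 0.30 mm²), so the edge portions inside another operand are dropped and the merged outline is re-measured after clipping — boundary = 47.36 mm. So its perimeter = 47.36 mm. Layer 251 (z = 25.1): the cylinder is not intersected at this z (z outside [0, 25]); the cube at (2.5, 0) is present — its section is the full 12×4 rectangle (perimeter 32.00 mm); Merging all regions: only the 12×4 cube at (2.5, 0) is present, so the union is just that shape — boundary = 32.00 mm. So its perimeter = 32.00 mm. Layer 236 is larger (47.36 vs 32.00 mm).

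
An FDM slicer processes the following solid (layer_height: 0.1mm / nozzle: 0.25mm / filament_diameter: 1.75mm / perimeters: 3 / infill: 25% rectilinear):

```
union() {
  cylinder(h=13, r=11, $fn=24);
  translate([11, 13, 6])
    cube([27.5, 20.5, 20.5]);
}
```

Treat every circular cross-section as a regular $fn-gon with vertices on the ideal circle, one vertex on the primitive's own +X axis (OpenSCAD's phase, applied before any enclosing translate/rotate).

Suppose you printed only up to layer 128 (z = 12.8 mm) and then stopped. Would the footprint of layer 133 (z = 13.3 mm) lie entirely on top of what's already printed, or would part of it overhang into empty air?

entirely on top

Compare the two slices. At z = 12.8: the cylinder: section is a regular 24-gon, circumradius r=11 (area = (24/2)·11.000²·sin(360°/24) = 375.81 mm²); the cube at (11, 13) (footprint 27.5×20.5) is included at this height (area 563.75 mm²); Combining (union): the 2 present regions are separate (no shared area or edge), so areas and boundary lengths simply add and each stays a separate island — area = 939.56 mm². At z = 13.3: the cylinder does not reach this height (z outside [0, 13]); the cube at (11, 13) is present — its section is the full 27.5×20.5 rectangle (area 563.75 mm²); Combining (union): only the 27.5×20.5 cube at (11, 13) is present, so the union is just that shape — area = 563.75 mm². Checking containment: the cross-section at z = 13.3 is a subset of the cross-section at z = 12.8.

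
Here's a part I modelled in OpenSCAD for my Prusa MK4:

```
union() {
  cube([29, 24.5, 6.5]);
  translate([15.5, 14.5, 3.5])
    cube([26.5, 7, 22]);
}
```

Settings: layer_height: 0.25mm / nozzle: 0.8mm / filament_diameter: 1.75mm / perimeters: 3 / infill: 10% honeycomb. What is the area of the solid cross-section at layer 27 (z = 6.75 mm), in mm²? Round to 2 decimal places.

185.50 mm²

At z = 6.75 mm: the cube is not intersected at this z (z outside [0, 6.5]); the cube at (15.5, 14.5) is present — its section is the full 26.5×7 rectangle (area 185.50 mm²); Merging all regions: only the 26.5×7 cube at (15.5, 14.5) is present, so the union is just that shape — area = 185.50 mm². Overall, the cross-section is a single solid region. Net area = 185.50 mm².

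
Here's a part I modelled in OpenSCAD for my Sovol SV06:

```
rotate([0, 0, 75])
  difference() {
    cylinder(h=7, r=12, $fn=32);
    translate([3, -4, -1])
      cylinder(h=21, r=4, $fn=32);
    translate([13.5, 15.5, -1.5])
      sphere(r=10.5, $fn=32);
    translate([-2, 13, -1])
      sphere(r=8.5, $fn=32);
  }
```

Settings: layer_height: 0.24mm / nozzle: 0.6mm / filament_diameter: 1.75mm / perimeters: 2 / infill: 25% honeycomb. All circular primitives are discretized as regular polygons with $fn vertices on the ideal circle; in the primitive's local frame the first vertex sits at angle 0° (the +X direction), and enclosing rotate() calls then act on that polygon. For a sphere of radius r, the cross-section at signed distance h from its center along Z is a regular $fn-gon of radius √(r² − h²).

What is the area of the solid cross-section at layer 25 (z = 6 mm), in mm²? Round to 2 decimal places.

377.22 mm²

At z = 6 mm: the cylinder: section is a regular 32-gon, circumradius r=12 (area = (32/2)·12.000²·sin(360°/32) = 449.49 mm²); the cylinder at (3, -4): section is a regular 32-gon, circumradius r=4 (area = (32/2)·4.000²·sin(360°/32) = 49.94 mm²); the sphere at (13.5, 15.5): section is a regular 32-gon, circumradius = √(r²−h²) = √(10.5²−7.5²) = 7.348 (area = (32/2)·7.348²·sin(360°/32) = 168.56 mm²); the r=8.5 sphere at (-2, 13) slices to a regular 32-gon of circumradius 4.822 (√(r²−h²) with h=7 from center) (area = (32/2)·4.822²·sin(360°/32) = 72.57 mm²); After the difference (first − rest): starting from the r=12 cylinder (449.49 mm²), the r=4 cylinder at (3, -4) lies wholly inside it (removes its full 49.94 mm² and its 25.09 mm outline becomes a hole wall); the r=10.5 sphere at (13.5, 15.5) misses the remaining region (no effect); the r=8.5 sphere at (-2, 13) partially overlaps it — only the 22.32 mm² overlap (of its 72.57 mm²) is removed, clipping the outline — area = 377.22 mm²; (whole slice rotated 75° about Z — lengths, areas and connectivity unchanged). Overall, the cross-section is one region with 1 hole. Net area = 377.22 mm².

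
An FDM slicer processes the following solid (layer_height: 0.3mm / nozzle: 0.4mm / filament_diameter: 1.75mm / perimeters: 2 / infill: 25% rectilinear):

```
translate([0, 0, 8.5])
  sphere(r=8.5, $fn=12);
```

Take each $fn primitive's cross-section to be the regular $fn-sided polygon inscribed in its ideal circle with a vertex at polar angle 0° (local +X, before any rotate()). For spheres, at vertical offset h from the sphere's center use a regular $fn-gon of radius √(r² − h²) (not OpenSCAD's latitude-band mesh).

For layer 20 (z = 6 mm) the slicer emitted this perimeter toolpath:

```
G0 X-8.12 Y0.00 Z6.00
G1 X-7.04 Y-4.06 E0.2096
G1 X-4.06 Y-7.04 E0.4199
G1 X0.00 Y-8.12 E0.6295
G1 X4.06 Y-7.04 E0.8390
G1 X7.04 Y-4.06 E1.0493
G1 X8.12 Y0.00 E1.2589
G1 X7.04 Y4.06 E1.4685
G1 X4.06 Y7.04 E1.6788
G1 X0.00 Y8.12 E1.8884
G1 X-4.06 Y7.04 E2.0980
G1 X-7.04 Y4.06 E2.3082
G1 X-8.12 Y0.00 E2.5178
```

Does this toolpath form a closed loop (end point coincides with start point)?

yes

Start point (G0): (-8.12, 0.00). End point (last G1): the path returns to the start — closed.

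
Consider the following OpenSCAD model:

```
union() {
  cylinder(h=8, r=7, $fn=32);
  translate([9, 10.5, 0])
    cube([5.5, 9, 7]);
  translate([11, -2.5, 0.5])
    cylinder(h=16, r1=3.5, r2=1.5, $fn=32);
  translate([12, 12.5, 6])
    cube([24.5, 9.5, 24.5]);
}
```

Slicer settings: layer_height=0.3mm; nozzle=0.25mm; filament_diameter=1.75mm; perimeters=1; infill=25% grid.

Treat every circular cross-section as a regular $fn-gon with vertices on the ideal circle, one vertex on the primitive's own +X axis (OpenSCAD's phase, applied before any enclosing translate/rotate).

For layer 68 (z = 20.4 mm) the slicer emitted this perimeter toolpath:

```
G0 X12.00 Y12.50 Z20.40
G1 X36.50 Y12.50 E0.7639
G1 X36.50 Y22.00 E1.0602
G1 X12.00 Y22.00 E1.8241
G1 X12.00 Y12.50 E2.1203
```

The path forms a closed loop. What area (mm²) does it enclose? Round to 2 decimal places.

232.75 mm²

Apply the shoelace formula to the sequence of (X, Y) vertices; enclosed area = 232.75 mm².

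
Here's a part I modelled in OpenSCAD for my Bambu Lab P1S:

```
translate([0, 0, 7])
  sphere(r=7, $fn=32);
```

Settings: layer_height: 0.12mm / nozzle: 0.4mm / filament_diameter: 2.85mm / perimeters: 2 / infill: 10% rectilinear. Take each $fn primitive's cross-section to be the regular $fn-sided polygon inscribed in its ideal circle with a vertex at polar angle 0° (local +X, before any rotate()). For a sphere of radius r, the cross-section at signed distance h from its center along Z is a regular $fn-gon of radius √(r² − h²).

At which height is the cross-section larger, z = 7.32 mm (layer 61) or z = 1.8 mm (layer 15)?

Layer 61 (z = 7.32): the r=7 sphere slices to a regular 32-gon of circumradius 6.993 (√(r²−h²) with h=0.32 from center) (area = (32/2)·6.993²·sin(360°/32) = 152.63 mm²). So its area = 152.63 mm². Layer 15 (z = 1.8): the r=7 sphere slices to a regular 32-gon of circumradius 4.686 (√(r²−h²) with h=5.2 from center) (area = (32/2)·4.686²·sin(360°/32) = 68.55 mm²). So its area = 68.55 mm². Layer 61 is larger (152.63 vs 68.55 mm²).

layer 61 (z = 7.32 mm)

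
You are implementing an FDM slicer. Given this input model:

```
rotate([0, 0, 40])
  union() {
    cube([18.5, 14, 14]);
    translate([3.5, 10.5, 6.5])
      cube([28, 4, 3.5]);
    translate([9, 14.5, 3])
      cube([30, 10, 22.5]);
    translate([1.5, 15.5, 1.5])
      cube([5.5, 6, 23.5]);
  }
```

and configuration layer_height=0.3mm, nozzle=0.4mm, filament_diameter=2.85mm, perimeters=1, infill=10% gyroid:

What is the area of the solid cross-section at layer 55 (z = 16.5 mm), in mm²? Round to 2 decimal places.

At z = 16.5 mm: the cube does not reach this height (z outside [0, 14]); the cube at (3.5, 10.5) is not intersected at this z (z outside [6.5, 10]); the cube at (9, 14.5) is present — its section is the full 30×10 rectangle (area 300.00 mm²); the 5.5×6 cube at (1.5, 15.5) contributes its full rectangle (area 33.00 mm²); Taking the union: the 2 present regions are separate (no shared area or edge), so areas and boundary lengths simply add and each stays a separate island — area = 333.00 mm²; (whole slice rotated 40° about Z — lengths, areas and connectivity unchanged). Overall, the cross-section has 2 separate islands. Net area = 333.00 mm².

333.00 mm²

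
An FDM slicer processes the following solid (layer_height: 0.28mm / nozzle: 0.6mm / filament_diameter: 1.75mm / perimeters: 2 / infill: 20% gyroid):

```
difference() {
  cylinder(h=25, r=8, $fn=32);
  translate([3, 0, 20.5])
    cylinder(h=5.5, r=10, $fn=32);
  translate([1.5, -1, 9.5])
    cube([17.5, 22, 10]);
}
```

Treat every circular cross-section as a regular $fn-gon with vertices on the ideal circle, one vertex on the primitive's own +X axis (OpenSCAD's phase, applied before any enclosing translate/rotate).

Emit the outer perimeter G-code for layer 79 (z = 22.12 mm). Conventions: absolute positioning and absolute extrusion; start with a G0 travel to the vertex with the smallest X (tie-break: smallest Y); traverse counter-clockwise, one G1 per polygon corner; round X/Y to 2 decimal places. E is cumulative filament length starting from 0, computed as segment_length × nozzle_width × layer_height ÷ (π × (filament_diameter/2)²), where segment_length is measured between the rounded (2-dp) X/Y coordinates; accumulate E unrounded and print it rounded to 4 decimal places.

G0 X-8.00 Y0.00 Z22.12
G1 X-7.85 Y-1.56 E0.1095
G1 X-7.39 Y-3.06 E0.2190
G1 X-6.65 Y-4.44 E0.3284
G1 X-5.66 Y-5.66 E0.4382
G1 X-4.44 Y-6.65 E0.5479
G1 X-4.39 Y-6.68 E0.5520
G1 X-5.31 Y-5.56 E0.6532
G1 X-6.24 Y-3.83 E0.7904
G1 X-6.81 Y-1.95 E0.9276
G1 X-7.00 Y0.00 E1.0645
G1 X-6.81 Y1.95 E1.2013
G1 X-6.24 Y3.83 E1.3385
G1 X-5.31 Y5.56 E1.4757
G1 X-4.39 Y6.68 E1.5769
G1 X-4.44 Y6.65 E1.5810
G1 X-5.66 Y5.66 E1.6907
G1 X-6.65 Y4.44 E1.8005
G1 X-7.39 Y3.06 E1.9099
G1 X-7.85 Y1.56 E2.0194
G1 X-8.00 Y0.00 E2.1289

At z = 22.12 mm: the r=8 cylinder contributes a regular 32-gon of circumradius 8; the r=10 cylinder at (3, 0) gives a regular 32-gon of circumradius 10 (constant along its height); the cube at (1.5, -1) is absent (z outside [9.5, 19.5]); Taking the first minus the rest: starting from the r=8 cylinder, the r=10 cylinder at (3, 0) partially overlaps it — only the 189.83 mm² overlap (of its 312.14 mm²) is removed, clipping the outline — 1 connected region. The outline is a single polygon with 20 vertices. Extrusion per mm of travel: 0.6 × 0.28 / (π × 0.875²) = 0.069846. Accumulating E over each segment gives final E = 2.1289.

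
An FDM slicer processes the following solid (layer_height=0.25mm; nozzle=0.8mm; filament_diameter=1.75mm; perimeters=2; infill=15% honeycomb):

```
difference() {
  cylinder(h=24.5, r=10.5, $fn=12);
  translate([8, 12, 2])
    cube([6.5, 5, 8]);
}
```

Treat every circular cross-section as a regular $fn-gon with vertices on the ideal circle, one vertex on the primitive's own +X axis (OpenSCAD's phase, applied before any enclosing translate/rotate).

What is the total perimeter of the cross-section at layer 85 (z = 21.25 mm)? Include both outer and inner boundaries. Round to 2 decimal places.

65.22 mm

At z = 21.25 mm: the cylinder: section is a regular 12-gon, circumradius r=10.5 (perimeter = 2·12·10.500·sin(180°/12) = 65.22 mm); the cube at (8, 12) is absent (z outside [2, 10]); After the difference (first − rest): none of the subtracted shapes is present at this height, so the r=10.5 cylinder is unchanged — boundary = 65.22 mm. Overall, the cross-section is a single solid region. Total boundary length (outer) = 65.22 mm.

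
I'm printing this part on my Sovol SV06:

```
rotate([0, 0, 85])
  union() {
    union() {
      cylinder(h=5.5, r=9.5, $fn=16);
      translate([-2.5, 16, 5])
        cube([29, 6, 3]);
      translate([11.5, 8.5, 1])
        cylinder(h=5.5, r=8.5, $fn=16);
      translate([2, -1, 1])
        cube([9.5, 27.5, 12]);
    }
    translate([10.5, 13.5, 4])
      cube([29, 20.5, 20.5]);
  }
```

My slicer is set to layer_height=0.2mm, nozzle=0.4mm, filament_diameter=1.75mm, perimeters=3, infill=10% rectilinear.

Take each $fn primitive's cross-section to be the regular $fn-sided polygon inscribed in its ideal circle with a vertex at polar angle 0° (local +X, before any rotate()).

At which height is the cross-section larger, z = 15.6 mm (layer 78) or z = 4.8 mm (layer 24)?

layer 24 (z = 4.8 mm)

Layer 78 (z = 15.6): the cylinder is not intersected at this z (z outside [0, 5.5]); the cube at (-2.5, 16) does not reach this height (z outside [5, 8]); the cylinder at (11.5, 8.5) is not intersected at this z (z outside [1, 6.5]); the cube at (2, -1) does not reach this height (z outside [1, 13]); Merging all regions: nothing is present at this height; the cube at (10.5, 13.5) (footprint 29×20.5) is included at this height (area 594.50 mm²); Combining (union): only the 29×20.5 cube at (10.5, 13.5) is present, so the union is just that shape — area = 594.50 mm²; (whole slice rotated 85° about Z — lengths, areas and connectivity unchanged). So its area = 594.50 mm². Layer 24 (z = 4.8): the r=9.5 cylinder contributes a regular 16-gon of circumradius 9.5 (area = (16/2)·9.500²·sin(360°/16) = 276.30 mm²); the cube at (-2.5, 16) does not reach this height (z outside [5, 8]); the r=8.5 cylinder at (11.5, 8.5) contributes a regular 16-gon of circumradius 8.5 (area = (16/2)·8.500²·sin(360°/16) = 221.19 mm²); the cube at (2, -1) is present — its section is the full 9.5×27.5 rectangle (area 261.25 mm²); Merging all regions: the regions partially overlap — summed areas 758.74 mm² minus the doubly-counted overlap 168.47 mm² gives 590.27 mm² — area = 590.27 mm²; the cube at (10.5, 13.5) (footprint 29×20.5) is included at this height (area 594.50 mm²); Combining (union): the regions partially overlap — summed areas 1184.77 mm² minus the doubly-counted overlap 29.00 mm² gives 1155.77 mm² — area = 1155.77 mm²; (whole slice rotated 85° about Z — lengths, areas and connectivity unchanged). So its area = 1155.77 mm². Layer 24 is larger (1155.77 vs 594.50 mm²).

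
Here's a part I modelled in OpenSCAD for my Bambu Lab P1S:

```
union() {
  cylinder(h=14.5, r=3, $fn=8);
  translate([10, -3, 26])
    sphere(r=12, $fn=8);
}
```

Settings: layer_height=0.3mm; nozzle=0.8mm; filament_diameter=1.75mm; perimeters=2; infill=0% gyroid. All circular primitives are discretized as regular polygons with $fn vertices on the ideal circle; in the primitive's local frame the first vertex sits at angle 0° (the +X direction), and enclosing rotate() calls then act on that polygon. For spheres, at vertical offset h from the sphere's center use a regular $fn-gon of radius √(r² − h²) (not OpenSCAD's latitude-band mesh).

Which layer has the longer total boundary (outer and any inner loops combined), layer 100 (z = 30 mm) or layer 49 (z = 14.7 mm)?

layer 100 (z = 30 mm)

Layer 100 (z = 30): the cylinder does not reach this height (z outside [0, 14.5]); the r=12 sphere at (10, -3) contributes a regular 8-gon of circumradius √(12²−4²) = 11.314 (perimeter = 2·8·11.314·sin(180°/8) = 69.27 mm); Taking the union: only the r=12 sphere at (10, -3) is present, so the union is just that shape — boundary = 69.27 mm. So its perimeter = 69.27 mm. Layer 49 (z = 14.7): the cylinder does not reach this height (z outside [0, 14.5]); the r=12 sphere at (10, -3) slices to a regular 8-gon of circumradius 4.039 (√(r²−h²) with h=11.3 from center) (perimeter = 2·8·4.039·sin(180°/8) = 24.73 mm); Combining (union): only the r=12 sphere at (10, -3) is present, so the union is just that shape — boundary = 24.73 mm. So its perimeter = 24.73 mm. Layer 100 is larger (69.27 vs 24.73 mm).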